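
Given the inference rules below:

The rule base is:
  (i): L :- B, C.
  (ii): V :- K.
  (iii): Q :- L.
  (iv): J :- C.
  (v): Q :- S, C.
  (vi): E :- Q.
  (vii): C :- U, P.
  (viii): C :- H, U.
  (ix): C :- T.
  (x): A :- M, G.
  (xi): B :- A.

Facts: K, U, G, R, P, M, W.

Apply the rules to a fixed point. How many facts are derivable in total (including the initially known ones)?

15

Round 1: (ii) [V :- K.]; (vii) [C :- U, P.]; (x) [A :- M, G.]. Adds V, C, A.
Round 2: (iv) [J :- C.]; (xi) [B :- A.]. Adds J, B.
Round 3: (i) [L :- B, C.]. Adds L.
Round 4: (iii) [Q :- L.]. Adds Q.
Round 5: (vi) [E :- Q.]. Adds E.
Closure: {A, B, C, E, G, J, K, L, M, P, Q, R, U, V, W} — 15 facts.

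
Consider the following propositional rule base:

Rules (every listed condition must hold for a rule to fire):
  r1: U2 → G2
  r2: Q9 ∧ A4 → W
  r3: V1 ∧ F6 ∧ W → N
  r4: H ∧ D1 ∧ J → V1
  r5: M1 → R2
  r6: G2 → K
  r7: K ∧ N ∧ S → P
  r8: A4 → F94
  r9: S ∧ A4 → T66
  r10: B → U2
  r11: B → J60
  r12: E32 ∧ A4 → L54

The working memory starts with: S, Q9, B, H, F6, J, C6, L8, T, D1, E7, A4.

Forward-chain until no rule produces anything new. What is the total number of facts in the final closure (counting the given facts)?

22

Round 1 fires r2, r4, r8, r9, r10, r11, giving W, V1, F94, T66, U2, J60.
Round 2 fires r1, r3, giving G2, N.
Round 3 fires r6, giving K.
Round 4 fires r7, giving P.
Closure: {A4, B, C6, D1, E7, F6, F94, G2, H, J, J60, K, L8, N, P, Q9, S, T, T66, U2, V1, W} — 22 facts.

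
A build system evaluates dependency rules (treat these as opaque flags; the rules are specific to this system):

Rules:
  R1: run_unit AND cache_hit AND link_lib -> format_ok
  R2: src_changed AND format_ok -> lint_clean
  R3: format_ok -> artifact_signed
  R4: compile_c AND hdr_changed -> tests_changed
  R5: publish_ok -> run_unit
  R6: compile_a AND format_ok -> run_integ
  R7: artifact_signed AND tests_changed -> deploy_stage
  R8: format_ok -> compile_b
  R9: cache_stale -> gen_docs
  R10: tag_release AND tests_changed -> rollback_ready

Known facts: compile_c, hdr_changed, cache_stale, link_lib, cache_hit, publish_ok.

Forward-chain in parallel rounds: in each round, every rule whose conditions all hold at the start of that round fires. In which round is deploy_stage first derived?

4

[1] R4 [compile_c AND hdr_changed -> tests_changed]; R5 [publish_ok -> run_unit]; R9 [cache_stale -> gen_docs]. ⇒ new: tests_changed, run_unit, gen_docs.
[2] R1 [run_unit AND cache_hit AND link_lib -> format_ok]. ⇒ new: format_ok.
[3] R3 [format_ok -> artifact_signed]; R8 [format_ok -> compile_b]. ⇒ new: artifact_signed, compile_b.
[4] R7 [artifact_signed AND tests_changed -> deploy_stage]. ⇒ new: deploy_stage.
deploy_stage first appears in round 4.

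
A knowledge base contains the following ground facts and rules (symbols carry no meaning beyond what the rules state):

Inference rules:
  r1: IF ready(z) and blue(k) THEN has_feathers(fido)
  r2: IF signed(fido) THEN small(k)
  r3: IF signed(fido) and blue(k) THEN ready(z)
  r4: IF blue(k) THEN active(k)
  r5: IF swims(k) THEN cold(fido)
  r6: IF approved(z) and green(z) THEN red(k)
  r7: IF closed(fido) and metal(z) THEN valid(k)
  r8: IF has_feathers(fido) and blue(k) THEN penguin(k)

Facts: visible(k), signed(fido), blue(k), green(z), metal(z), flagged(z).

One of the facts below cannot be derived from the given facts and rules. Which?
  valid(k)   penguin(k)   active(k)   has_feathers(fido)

valid(k)

Round 1 — r2, r3, r4, derive small(k), ready(z), active(k).
Round 2 — r1, derive has_feathers(fido).
Round 3 — r8, derive penguin(k).
Derived: active(k) (round 1), penguin(k) (round 3), has_feathers(fido) (round 2). valid(k) never appears in any round.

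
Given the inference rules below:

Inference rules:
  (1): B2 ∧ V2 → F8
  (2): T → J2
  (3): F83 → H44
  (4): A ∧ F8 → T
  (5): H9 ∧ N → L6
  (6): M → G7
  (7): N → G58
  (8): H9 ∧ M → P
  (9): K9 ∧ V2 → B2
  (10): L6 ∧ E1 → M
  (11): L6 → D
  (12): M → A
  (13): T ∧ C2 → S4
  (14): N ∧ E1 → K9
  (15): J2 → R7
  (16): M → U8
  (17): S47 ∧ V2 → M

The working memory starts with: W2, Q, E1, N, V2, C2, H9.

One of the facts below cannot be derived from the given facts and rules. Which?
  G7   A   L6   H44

Round 1 fires (5), (7), (14), giving L6, G58, K9.
Round 2 fires (9), (10), (11), giving B2, M, D.
Round 3 fires (1), (6), (8), (12), (16), giving F8, G7, P, A, U8.
Round 4 fires (4), giving T.
Round 5 fires (2), (13), giving J2, S4.
Round 6 fires (15), giving R7.
Derived: G7 (round 3), A (round 3), L6 (round 1). H44 never appears in any round.

H44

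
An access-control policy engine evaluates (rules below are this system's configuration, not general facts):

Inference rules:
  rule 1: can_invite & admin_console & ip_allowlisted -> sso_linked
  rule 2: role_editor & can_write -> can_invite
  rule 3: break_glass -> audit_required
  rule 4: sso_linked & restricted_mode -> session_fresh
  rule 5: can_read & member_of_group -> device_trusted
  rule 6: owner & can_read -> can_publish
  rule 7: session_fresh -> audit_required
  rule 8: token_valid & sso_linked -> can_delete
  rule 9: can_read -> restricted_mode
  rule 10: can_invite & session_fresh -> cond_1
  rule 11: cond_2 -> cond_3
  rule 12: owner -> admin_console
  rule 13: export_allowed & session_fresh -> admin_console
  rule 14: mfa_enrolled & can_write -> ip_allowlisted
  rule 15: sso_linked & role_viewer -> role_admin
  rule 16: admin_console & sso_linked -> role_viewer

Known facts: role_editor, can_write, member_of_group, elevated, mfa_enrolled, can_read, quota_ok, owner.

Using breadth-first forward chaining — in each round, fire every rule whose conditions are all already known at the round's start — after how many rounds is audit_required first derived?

4

[1] rule 2 [role_editor & can_write -> can_invite]; rule 5 [can_read & member_of_group -> device_trusted]; rule 6 [owner & can_read -> can_publish]; rule 9 [can_read -> restricted_mode]; rule 12 [owner -> admin_console]; rule 14 [mfa_enrolled & can_write -> ip_allowlisted]. ⇒ new: can_invite, device_trusted, can_publish, restricted_mode, admin_console, ip_allowlisted.
[2] rule 1 [can_invite & admin_console & ip_allowlisted -> sso_linked]. ⇒ new: sso_linked.
[3] rule 4 [sso_linked & restricted_mode -> session_fresh]; rule 16 [admin_console & sso_linked -> role_viewer]. ⇒ new: session_fresh, role_viewer.
[4] rule 7 [session_fresh -> audit_required]; rule 10 [can_invite & session_fresh -> cond_1]; rule 15 [sso_linked & role_viewer -> role_admin]. ⇒ new: audit_required, cond_1, role_admin.
audit_required first appears in round 4.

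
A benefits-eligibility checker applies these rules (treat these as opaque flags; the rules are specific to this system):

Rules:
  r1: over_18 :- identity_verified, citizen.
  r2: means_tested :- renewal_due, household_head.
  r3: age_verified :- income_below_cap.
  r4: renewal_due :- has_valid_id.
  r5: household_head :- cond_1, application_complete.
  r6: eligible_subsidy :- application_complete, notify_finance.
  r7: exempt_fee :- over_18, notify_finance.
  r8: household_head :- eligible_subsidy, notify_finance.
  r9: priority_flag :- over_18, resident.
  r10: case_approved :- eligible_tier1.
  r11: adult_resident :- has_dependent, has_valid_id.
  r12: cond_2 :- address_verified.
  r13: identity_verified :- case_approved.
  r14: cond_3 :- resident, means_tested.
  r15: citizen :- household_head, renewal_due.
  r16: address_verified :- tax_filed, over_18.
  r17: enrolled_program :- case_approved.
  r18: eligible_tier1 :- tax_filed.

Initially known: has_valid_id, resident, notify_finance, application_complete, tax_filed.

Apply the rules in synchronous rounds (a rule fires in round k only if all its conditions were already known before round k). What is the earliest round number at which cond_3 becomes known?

Round 1 — r4, r6, r18, derive renewal_due, eligible_subsidy, eligible_tier1.
Round 2 — r8, r10, derive household_head, case_approved.
Round 3 — r2, r13, r15, r17, derive means_tested, identity_verified, citizen, enrolled_program.
Round 4 — r1, r14, derive over_18, cond_3.
cond_3 first appears in round 4.

4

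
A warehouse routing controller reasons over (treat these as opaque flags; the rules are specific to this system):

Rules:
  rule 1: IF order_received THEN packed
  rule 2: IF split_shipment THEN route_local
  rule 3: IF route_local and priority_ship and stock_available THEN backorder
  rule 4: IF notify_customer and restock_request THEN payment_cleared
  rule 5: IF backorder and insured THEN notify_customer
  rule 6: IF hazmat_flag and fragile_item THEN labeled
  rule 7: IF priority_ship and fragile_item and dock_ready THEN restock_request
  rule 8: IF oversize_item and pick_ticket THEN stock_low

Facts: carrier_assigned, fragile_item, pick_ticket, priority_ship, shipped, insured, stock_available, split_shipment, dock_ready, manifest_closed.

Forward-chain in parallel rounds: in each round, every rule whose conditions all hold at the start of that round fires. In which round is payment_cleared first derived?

4

Round 1 fires rule 2, rule 7, giving route_local, restock_request.
Round 2 fires rule 3, giving backorder.
Round 3 fires rule 5, giving notify_customer.
Round 4 fires rule 4, giving payment_cleared.
payment_cleared first appears in round 4.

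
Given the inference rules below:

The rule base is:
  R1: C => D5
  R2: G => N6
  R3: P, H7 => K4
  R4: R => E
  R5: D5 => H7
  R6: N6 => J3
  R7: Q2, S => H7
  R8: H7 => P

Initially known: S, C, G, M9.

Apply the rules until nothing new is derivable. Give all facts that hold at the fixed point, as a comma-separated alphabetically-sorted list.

Round 1 fires R1, R2, giving D5, N6.
Round 2 fires R5, R6, giving H7, J3.
Round 3 fires R8, giving P.
Round 4 fires R3, giving K4.

C, D5, G, H7, J3, K4, M9, N6, P, S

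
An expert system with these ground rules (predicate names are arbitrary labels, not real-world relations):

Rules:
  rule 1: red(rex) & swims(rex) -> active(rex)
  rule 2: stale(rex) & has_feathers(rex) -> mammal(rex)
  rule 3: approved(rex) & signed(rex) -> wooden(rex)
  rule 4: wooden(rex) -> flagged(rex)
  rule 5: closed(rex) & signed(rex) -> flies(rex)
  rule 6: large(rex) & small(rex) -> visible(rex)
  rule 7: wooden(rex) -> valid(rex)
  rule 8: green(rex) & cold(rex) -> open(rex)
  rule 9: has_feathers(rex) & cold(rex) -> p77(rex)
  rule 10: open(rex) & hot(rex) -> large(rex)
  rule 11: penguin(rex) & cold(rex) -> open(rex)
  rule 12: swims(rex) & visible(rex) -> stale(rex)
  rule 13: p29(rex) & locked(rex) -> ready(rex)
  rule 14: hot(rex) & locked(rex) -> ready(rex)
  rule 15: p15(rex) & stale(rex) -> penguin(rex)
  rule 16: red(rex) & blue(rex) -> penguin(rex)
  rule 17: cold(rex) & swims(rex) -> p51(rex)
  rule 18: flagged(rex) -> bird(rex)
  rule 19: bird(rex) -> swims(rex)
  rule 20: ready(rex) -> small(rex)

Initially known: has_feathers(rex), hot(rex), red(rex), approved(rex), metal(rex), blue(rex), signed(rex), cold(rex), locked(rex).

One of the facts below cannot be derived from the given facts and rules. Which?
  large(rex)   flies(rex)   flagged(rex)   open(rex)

Round 1 — rule 3, rule 9, rule 14, rule 16, derive wooden(rex), p77(rex), ready(rex), penguin(rex).
Round 2 — rule 4, rule 7, rule 11, rule 20, derive flagged(rex), valid(rex), open(rex), small(rex).
Round 3 — rule 10, rule 18, derive large(rex), bird(rex).
Round 4 — rule 6, rule 19, derive visible(rex), swims(rex).
Round 5 — rule 1, rule 12, rule 17, derive active(rex), stale(rex), p51(rex).
Round 6 — rule 2, derive mammal(rex).
Derived: open(rex) (round 2), large(rex) (round 3), flagged(rex) (round 2). flies(rex) never appears in any round.

flies(rex)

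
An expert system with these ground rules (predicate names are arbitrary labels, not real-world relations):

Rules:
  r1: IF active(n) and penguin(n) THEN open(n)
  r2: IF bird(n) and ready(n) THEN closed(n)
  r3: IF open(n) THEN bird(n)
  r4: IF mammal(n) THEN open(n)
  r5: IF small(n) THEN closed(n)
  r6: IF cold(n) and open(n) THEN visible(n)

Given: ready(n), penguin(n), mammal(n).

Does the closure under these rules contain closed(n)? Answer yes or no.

Round 1 — r4, derive open(n).
Round 2 — r3, derive bird(n).
Round 3 — r2, derive closed(n).
closed(n) appears in round 3, so it is derivable.

yes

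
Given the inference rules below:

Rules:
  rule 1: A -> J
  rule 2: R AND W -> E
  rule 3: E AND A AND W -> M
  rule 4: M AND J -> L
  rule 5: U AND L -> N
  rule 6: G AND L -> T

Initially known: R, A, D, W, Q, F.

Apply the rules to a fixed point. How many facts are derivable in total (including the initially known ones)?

Round 1: rule 1 [A -> J]; rule 2 [R AND W -> E]. New: J, E.
Round 2: rule 3 [E AND A AND W -> M]. New: M.
Round 3: rule 4 [M AND J -> L]. New: L.
Closure: {A, D, E, F, J, L, M, Q, R, W} — 10 facts.

10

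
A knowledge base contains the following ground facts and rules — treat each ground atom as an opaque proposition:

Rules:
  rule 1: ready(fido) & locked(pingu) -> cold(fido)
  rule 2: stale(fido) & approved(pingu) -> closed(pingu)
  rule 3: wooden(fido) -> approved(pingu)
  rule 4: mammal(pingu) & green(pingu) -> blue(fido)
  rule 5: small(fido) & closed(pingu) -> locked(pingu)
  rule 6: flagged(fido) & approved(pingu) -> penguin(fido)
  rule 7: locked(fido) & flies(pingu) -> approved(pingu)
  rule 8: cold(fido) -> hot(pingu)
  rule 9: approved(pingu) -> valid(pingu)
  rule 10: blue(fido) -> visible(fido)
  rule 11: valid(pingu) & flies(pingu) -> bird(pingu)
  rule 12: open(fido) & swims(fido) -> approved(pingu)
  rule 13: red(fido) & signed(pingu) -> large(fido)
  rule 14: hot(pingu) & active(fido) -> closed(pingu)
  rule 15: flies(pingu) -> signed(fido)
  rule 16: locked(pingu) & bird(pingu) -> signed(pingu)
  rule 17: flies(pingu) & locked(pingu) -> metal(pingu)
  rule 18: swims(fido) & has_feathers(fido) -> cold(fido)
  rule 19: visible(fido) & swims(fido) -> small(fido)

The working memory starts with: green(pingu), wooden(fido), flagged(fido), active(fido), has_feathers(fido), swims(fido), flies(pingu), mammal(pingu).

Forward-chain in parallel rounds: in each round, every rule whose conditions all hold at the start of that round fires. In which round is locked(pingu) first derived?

4

Round 1: rule 3 [wooden(fido) -> approved(pingu)]; rule 4 [mammal(pingu) & green(pingu) -> blue(fido)]; rule 15 [flies(pingu) -> signed(fido)]; rule 18 [swims(fido) & has_feathers(fido) -> cold(fido)]. Adds approved(pingu), blue(fido), signed(fido), cold(fido).
Round 2: rule 6 [flagged(fido) & approved(pingu) -> penguin(fido)]; rule 8 [cold(fido) -> hot(pingu)]; rule 9 [approved(pingu) -> valid(pingu)]; rule 10 [blue(fido) -> visible(fido)]. Adds penguin(fido), hot(pingu), valid(pingu), visible(fido).
Round 3: rule 11 [valid(pingu) & flies(pingu) -> bird(pingu)]; rule 14 [hot(pingu) & active(fido) -> closed(pingu)]; rule 19 [visible(fido) & swims(fido) -> small(fido)]. Adds bird(pingu), closed(pingu), small(fido).
Round 4: rule 5 [small(fido) & closed(pingu) -> locked(pingu)]. Adds locked(pingu).
locked(pingu) first appears in round 4.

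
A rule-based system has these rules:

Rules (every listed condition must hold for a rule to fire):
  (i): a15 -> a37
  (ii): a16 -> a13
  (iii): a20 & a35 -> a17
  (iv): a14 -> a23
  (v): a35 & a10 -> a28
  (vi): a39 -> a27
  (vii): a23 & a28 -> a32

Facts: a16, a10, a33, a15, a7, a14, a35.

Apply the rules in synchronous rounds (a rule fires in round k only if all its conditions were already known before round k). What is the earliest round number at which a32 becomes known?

2

[1] (i) [a15 -> a37]; (ii) [a16 -> a13]; (iv) [a14 -> a23]; (v) [a35 & a10 -> a28]. ⇒ new: a37, a13, a23, a28.
[2] (vii) [a23 & a28 -> a32]. ⇒ new: a32.
a32 first appears in round 2.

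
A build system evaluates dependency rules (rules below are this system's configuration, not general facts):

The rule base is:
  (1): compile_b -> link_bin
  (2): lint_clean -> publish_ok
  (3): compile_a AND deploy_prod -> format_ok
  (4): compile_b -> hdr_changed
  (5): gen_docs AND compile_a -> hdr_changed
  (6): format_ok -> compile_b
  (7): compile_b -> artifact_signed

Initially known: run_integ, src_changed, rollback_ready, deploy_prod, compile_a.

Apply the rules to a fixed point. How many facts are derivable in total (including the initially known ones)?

10

[1] (3) [compile_a AND deploy_prod -> format_ok]. ⇒ new: format_ok.
[2] (6) [format_ok -> compile_b]. ⇒ new: compile_b.
[3] (1) [compile_b -> link_bin]; (4) [compile_b -> hdr_changed]; (7) [compile_b -> artifact_signed]. ⇒ new: link_bin, hdr_changed, artifact_signed.
Closure: {artifact_signed, compile_a, compile_b, deploy_prod, format_ok, hdr_changed, link_bin, rollback_ready, run_integ, src_changed} — 10 facts.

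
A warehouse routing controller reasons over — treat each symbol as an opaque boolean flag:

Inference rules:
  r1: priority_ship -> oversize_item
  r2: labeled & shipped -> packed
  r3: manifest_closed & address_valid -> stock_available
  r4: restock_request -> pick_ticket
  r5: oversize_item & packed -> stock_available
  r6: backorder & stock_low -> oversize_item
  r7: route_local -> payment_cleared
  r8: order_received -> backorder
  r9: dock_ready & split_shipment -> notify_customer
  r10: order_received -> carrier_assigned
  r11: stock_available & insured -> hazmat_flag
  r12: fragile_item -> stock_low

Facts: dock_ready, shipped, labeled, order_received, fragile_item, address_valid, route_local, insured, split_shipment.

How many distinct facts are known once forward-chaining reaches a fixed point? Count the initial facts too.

18

Round 1: r2 [labeled & shipped -> packed]; r7 [route_local -> payment_cleared]; r8 [order_received -> backorder]; r9 [dock_ready & split_shipment -> notify_customer]; r10 [order_received -> carrier_assigned]; r12 [fragile_item -> stock_low]. Adds packed, payment_cleared, backorder, notify_customer, carrier_assigned, stock_low.
Round 2: r6 [backorder & stock_low -> oversize_item]. Adds oversize_item.
Round 3: r5 [oversize_item & packed -> stock_available]. Adds stock_available.
Round 4: r11 [stock_available & insured -> hazmat_flag]. Adds hazmat_flag.
Closure: {address_valid, backorder, carrier_assigned, dock_ready, fragile_item, hazmat_flag, insured, labeled, notify_customer, order_received, oversize_item, packed, payment_cleared, route_local, shipped, split_shipment, stock_available, stock_low} — 18 facts.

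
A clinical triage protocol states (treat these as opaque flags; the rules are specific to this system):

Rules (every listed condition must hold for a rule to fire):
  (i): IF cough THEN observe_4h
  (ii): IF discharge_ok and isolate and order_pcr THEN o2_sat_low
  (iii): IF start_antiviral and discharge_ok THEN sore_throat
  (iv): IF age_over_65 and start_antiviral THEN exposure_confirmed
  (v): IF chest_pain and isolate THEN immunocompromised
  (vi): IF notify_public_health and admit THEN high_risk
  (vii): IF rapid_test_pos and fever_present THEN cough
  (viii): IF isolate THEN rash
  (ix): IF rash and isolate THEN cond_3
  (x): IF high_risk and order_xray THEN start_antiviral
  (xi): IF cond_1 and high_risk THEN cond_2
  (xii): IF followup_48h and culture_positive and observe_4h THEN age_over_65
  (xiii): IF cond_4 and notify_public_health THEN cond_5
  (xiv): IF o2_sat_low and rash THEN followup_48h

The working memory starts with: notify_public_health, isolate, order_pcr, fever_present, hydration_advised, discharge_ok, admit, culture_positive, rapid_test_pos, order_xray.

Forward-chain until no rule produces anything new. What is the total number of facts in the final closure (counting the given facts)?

Round 1: (ii) [IF discharge_ok and isolate and order_pcr THEN o2_sat_low]; (vi) [IF notify_public_health and admit THEN high_risk]; (vii) [IF rapid_test_pos and fever_present THEN cough]; (viii) [IF isolate THEN rash]. New: o2_sat_low, high_risk, cough, rash.
Round 2: (i) [IF cough THEN observe_4h]; (ix) [IF rash and isolate THEN cond_3]; (x) [IF high_risk and order_xray THEN start_antiviral]; (xiv) [IF o2_sat_low and rash THEN followup_48h]. New: observe_4h, cond_3, start_antiviral, followup_48h.
Round 3: (iii) [IF start_antiviral and discharge_ok THEN sore_throat]; (xii) [IF followup_48h and culture_positive and observe_4h THEN age_over_65]. New: sore_throat, age_over_65.
Round 4: (iv) [IF age_over_65 and start_antiviral THEN exposure_confirmed]. New: exposure_confirmed.
Closure: {admit, age_over_65, cond_3, cough, culture_positive, discharge_ok, exposure_confirmed, fever_present, followup_48h, high_risk, hydration_advised, isolate, notify_public_health, o2_sat_low, observe_4h, order_pcr, order_xray, rapid_test_pos, rash, sore_throat, start_antiviral} — 21 facts.

21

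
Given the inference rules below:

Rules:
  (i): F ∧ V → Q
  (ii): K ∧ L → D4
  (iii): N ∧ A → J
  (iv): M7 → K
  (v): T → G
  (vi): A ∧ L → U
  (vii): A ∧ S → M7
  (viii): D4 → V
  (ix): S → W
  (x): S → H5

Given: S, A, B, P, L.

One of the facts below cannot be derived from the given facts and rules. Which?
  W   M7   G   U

G

[1] (vi) [A ∧ L → U]; (vii) [A ∧ S → M7]; (ix) [S → W]; (x) [S → H5]. ⇒ new: U, M7, W, H5.
[2] (iv) [M7 → K]. ⇒ new: K.
[3] (ii) [K ∧ L → D4]. ⇒ new: D4.
[4] (viii) [D4 → V]. ⇒ new: V.
Derived: W (round 1), U (round 1), M7 (round 1). G never appears in any round.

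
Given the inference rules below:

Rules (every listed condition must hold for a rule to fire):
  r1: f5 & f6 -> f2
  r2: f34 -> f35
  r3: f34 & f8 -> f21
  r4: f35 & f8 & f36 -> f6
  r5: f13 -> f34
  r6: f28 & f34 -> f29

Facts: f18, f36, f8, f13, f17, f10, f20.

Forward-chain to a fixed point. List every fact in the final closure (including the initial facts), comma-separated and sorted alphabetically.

f10, f13, f17, f18, f20, f21, f34, f35, f36, f6, f8

Round 1 — r5, derive f34.
Round 2 — r2, r3, derive f35, f21.
Round 3 — r4, derive f6.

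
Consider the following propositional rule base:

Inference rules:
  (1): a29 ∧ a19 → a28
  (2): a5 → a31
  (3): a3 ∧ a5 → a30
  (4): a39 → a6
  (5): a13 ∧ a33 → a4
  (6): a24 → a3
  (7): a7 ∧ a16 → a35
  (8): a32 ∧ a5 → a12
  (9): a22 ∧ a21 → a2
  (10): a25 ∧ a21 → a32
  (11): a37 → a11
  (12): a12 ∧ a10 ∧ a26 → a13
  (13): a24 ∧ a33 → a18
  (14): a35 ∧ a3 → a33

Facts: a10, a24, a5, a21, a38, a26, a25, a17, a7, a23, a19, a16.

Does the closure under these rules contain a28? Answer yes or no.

[1] (2) [a5 → a31]; (6) [a24 → a3]; (7) [a7 ∧ a16 → a35]; (10) [a25 ∧ a21 → a32]. ⇒ new: a31, a3, a35, a32.
[2] (3) [a3 ∧ a5 → a30]; (8) [a32 ∧ a5 → a12]; (14) [a35 ∧ a3 → a33]. ⇒ new: a30, a12, a33.
[3] (12) [a12 ∧ a10 ∧ a26 → a13]; (13) [a24 ∧ a33 → a18]. ⇒ new: a13, a18.
[4] (5) [a13 ∧ a33 → a4]. ⇒ new: a4.
Fixed point reached. a28 is concluded only by (1); (1) needs a29 (never derived).

no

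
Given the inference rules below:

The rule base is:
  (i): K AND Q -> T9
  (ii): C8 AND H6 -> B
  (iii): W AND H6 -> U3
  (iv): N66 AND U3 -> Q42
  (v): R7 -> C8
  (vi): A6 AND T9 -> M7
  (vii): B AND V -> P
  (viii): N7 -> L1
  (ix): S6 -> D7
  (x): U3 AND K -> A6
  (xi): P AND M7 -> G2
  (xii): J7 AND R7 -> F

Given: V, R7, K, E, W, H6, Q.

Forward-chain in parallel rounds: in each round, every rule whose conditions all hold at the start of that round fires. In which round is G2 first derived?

4

Round 1: (i) [K AND Q -> T9]; (iii) [W AND H6 -> U3]; (v) [R7 -> C8]. Adds T9, U3, C8.
Round 2: (ii) [C8 AND H6 -> B]; (x) [U3 AND K -> A6]. Adds B, A6.
Round 3: (vi) [A6 AND T9 -> M7]; (vii) [B AND V -> P]. Adds M7, P.
Round 4: (xi) [P AND M7 -> G2]. Adds G2.
G2 first appears in round 4.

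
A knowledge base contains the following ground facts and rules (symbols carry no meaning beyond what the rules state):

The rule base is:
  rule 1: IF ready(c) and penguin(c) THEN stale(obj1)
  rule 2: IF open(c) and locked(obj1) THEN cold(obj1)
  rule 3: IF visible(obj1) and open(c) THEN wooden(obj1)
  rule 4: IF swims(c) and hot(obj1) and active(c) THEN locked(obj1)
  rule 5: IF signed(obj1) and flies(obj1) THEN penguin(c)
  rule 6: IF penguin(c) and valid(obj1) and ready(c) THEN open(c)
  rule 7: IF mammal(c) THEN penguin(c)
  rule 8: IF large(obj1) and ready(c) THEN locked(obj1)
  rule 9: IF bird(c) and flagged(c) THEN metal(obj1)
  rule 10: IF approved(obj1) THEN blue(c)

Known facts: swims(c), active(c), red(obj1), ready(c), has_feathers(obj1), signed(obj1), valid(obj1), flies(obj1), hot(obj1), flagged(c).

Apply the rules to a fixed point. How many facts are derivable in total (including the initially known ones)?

Round 1 fires rule 4, rule 5, giving locked(obj1), penguin(c).
Round 2 fires rule 1, rule 6, giving stale(obj1), open(c).
Round 3 fires rule 2, giving cold(obj1).
Closure: {active(c), cold(obj1), flagged(c), flies(obj1), has_feathers(obj1), hot(obj1), locked(obj1), open(c), penguin(c), ready(c), red(obj1), signed(obj1), stale(obj1), swims(c), valid(obj1)} — 15 facts.

15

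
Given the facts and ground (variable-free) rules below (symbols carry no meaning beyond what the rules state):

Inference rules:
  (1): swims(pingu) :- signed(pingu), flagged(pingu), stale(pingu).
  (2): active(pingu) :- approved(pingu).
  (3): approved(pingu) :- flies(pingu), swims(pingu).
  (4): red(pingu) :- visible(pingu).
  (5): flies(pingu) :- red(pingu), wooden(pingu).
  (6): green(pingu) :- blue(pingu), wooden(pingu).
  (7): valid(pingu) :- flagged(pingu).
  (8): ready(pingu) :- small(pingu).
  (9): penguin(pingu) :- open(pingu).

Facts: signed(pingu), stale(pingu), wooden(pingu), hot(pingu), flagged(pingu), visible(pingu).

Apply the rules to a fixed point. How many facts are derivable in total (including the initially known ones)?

12

Round 1: (1) [swims(pingu) :- signed(pingu), flagged(pingu), stale(pingu).]; (4) [red(pingu) :- visible(pingu).]; (7) [valid(pingu) :- flagged(pingu).]. Adds swims(pingu), red(pingu), valid(pingu).
Round 2: (5) [flies(pingu) :- red(pingu), wooden(pingu).]. Adds flies(pingu).
Round 3: (3) [approved(pingu) :- flies(pingu), swims(pingu).]. Adds approved(pingu).
Round 4: (2) [active(pingu) :- approved(pingu).]. Adds active(pingu).
Closure: {active(pingu), approved(pingu), flagged(pingu), flies(pingu), hot(pingu), red(pingu), signed(pingu), stale(pingu), swims(pingu), valid(pingu), visible(pingu), wooden(pingu)} — 12 facts.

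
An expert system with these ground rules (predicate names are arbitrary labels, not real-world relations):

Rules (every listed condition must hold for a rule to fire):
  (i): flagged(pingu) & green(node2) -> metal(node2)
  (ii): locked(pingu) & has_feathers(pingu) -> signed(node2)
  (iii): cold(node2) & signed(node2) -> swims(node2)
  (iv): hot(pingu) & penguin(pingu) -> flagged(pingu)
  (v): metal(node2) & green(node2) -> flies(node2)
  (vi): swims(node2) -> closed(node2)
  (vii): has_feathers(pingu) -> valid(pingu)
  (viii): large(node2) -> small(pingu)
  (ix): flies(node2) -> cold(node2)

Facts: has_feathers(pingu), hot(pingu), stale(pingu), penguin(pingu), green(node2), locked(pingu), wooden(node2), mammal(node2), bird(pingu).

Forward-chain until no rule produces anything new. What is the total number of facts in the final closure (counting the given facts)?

Round 1: (ii) [locked(pingu) & has_feathers(pingu) -> signed(node2)]; (iv) [hot(pingu) & penguin(pingu) -> flagged(pingu)]; (vii) [has_feathers(pingu) -> valid(pingu)]. New: signed(node2), flagged(pingu), valid(pingu).
Round 2: (i) [flagged(pingu) & green(node2) -> metal(node2)]. New: metal(node2).
Round 3: (v) [metal(node2) & green(node2) -> flies(node2)]. New: flies(node2).
Round 4: (ix) [flies(node2) -> cold(node2)]. New: cold(node2).
Round 5: (iii) [cold(node2) & signed(node2) -> swims(node2)]. New: swims(node2).
Round 6: (vi) [swims(node2) -> closed(node2)]. New: closed(node2).
Closure: {bird(pingu), closed(node2), cold(node2), flagged(pingu), flies(node2), green(node2), has_feathers(pingu), hot(pingu), locked(pingu), mammal(node2), metal(node2), penguin(pingu), signed(node2), stale(pingu), swims(node2), valid(pingu), wooden(node2)} — 17 facts.

17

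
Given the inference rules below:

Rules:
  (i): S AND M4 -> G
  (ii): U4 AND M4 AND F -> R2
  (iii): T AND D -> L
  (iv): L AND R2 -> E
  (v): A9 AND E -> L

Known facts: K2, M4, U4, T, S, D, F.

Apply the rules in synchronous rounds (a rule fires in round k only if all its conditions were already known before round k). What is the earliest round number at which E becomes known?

Round 1: (i) [S AND M4 -> G]; (ii) [U4 AND M4 AND F -> R2]; (iii) [T AND D -> L]. New: G, R2, L.
Round 2: (iv) [L AND R2 -> E]. New: E.
E first appears in round 2.

2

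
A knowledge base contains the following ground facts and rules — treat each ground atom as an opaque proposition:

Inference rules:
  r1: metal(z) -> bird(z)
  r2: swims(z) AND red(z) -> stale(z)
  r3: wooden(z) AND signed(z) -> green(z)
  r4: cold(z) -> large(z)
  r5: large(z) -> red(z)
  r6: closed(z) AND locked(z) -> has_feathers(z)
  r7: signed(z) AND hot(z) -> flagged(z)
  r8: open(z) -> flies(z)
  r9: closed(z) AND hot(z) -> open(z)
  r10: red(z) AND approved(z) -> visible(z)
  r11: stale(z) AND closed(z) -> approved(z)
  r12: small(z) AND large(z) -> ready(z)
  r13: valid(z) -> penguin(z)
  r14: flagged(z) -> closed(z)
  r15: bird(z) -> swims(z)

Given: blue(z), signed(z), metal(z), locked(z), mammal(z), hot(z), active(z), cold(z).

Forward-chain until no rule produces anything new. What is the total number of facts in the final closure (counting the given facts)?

20

Round 1: r1 [metal(z) -> bird(z)]; r4 [cold(z) -> large(z)]; r7 [signed(z) AND hot(z) -> flagged(z)]. New: bird(z), large(z), flagged(z).
Round 2: r5 [large(z) -> red(z)]; r14 [flagged(z) -> closed(z)]; r15 [bird(z) -> swims(z)]. New: red(z), closed(z), swims(z).
Round 3: r2 [swims(z) AND red(z) -> stale(z)]; r6 [closed(z) AND locked(z) -> has_feathers(z)]; r9 [closed(z) AND hot(z) -> open(z)]. New: stale(z), has_feathers(z), open(z).
Round 4: r8 [open(z) -> flies(z)]; r11 [stale(z) AND closed(z) -> approved(z)]. New: flies(z), approved(z).
Round 5: r10 [red(z) AND approved(z) -> visible(z)]. New: visible(z).
Closure: {active(z), approved(z), bird(z), blue(z), closed(z), cold(z), flagged(z), flies(z), has_feathers(z), hot(z), large(z), locked(z), mammal(z), metal(z), open(z), red(z), signed(z), stale(z), swims(z), visible(z)} — 20 facts.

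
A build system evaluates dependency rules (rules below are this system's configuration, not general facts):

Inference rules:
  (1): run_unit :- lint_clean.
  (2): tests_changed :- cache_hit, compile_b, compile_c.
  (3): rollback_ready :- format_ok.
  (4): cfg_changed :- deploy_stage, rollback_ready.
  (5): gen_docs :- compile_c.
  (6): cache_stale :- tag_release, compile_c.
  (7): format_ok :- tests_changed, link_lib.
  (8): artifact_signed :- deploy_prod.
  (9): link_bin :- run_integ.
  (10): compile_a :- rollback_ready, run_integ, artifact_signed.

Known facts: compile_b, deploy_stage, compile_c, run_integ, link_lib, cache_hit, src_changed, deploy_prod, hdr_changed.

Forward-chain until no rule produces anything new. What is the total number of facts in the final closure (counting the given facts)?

[1] (2) [tests_changed :- cache_hit, compile_b, compile_c.]; (5) [gen_docs :- compile_c.]; (8) [artifact_signed :- deploy_prod.]; (9) [link_bin :- run_integ.]. ⇒ new: tests_changed, gen_docs, artifact_signed, link_bin.
[2] (7) [format_ok :- tests_changed, link_lib.]. ⇒ new: format_ok.
[3] (3) [rollback_ready :- format_ok.]. ⇒ new: rollback_ready.
[4] (4) [cfg_changed :- deploy_stage, rollback_ready.]; (10) [compile_a :- rollback_ready, run_integ, artifact_signed.]. ⇒ new: cfg_changed, compile_a.
Closure: {artifact_signed, cache_hit, cfg_changed, compile_a, compile_b, compile_c, deploy_prod, deploy_stage, format_ok, gen_docs, hdr_changed, link_bin, link_lib, rollback_ready, run_integ, src_changed, tests_changed} — 17 facts.

17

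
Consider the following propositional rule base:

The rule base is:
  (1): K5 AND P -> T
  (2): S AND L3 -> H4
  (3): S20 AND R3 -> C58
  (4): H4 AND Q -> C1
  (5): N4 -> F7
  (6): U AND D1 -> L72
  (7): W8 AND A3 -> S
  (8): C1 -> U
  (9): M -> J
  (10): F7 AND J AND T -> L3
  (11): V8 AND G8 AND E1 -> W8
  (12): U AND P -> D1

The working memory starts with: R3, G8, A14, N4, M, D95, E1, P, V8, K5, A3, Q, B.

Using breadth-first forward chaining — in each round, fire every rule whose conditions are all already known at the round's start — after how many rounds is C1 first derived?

4

Round 1 — (1), (5), (9), (11), derive T, F7, J, W8.
Round 2 — (7), (10), derive S, L3.
Round 3 — (2), derive H4.
Round 4 — (4), derive C1.
C1 first appears in round 4.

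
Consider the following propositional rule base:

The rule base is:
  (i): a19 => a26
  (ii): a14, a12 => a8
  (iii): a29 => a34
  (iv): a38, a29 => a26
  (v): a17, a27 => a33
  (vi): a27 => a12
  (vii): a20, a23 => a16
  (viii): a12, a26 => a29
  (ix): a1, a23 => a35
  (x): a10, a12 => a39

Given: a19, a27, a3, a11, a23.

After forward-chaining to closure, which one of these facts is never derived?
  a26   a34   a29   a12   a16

Round 1 — (i), (vi), derive a26, a12.
Round 2 — (viii), derive a29.
Round 3 — (iii), derive a34.
Derived: a12 (round 1), a34 (round 3), a26 (round 1), a29 (round 2). a16 never appears in any round.

a16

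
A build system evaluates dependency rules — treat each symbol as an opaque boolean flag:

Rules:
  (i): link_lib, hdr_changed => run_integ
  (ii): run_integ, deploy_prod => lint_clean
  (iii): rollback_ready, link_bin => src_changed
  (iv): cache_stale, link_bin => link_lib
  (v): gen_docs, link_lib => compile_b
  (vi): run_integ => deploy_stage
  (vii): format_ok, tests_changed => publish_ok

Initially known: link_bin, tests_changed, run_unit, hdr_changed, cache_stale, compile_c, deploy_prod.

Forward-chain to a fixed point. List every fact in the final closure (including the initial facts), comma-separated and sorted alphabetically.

Round 1: (iv) [cache_stale, link_bin => link_lib]. New: link_lib.
Round 2: (i) [link_lib, hdr_changed => run_integ]. New: run_integ.
Round 3: (ii) [run_integ, deploy_prod => lint_clean]; (vi) [run_integ => deploy_stage]. New: lint_clean, deploy_stage.

cache_stale, compile_c, deploy_prod, deploy_stage, hdr_changed, link_bin, link_lib, lint_clean, run_integ, run_unit, tests_changed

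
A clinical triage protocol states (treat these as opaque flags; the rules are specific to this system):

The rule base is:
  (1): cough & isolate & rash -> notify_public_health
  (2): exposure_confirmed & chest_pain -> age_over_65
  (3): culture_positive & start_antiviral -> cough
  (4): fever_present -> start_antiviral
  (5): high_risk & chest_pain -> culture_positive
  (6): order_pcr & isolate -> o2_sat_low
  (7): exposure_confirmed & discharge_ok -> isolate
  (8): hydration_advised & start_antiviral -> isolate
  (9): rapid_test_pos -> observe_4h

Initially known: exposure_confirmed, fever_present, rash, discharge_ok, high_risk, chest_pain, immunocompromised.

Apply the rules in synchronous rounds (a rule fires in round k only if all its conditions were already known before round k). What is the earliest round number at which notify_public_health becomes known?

Round 1: (2) [exposure_confirmed & chest_pain -> age_over_65]; (4) [fever_present -> start_antiviral]; (5) [high_risk & chest_pain -> culture_positive]; (7) [exposure_confirmed & discharge_ok -> isolate]. New: age_over_65, start_antiviral, culture_positive, isolate.
Round 2: (3) [culture_positive & start_antiviral -> cough]. New: cough.
Round 3: (1) [cough & isolate & rash -> notify_public_health]. New: notify_public_health.
notify_public_health first appears in round 3.

3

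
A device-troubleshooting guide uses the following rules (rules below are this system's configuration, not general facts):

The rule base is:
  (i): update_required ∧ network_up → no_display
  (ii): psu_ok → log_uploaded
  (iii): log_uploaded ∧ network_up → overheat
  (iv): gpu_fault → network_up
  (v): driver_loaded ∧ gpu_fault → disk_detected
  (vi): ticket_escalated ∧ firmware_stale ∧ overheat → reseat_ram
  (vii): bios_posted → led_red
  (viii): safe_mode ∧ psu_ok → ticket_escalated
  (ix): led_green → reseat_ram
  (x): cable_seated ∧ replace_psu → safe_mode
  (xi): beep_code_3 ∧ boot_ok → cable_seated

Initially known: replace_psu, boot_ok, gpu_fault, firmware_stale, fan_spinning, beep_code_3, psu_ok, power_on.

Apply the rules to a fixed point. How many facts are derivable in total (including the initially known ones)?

15

[1] (ii) [psu_ok → log_uploaded]; (iv) [gpu_fault → network_up]; (xi) [beep_code_3 ∧ boot_ok → cable_seated]. ⇒ new: log_uploaded, network_up, cable_seated.
[2] (iii) [log_uploaded ∧ network_up → overheat]; (x) [cable_seated ∧ replace_psu → safe_mode]. ⇒ new: overheat, safe_mode.
[3] (viii) [safe_mode ∧ psu_ok → ticket_escalated]. ⇒ new: ticket_escalated.
[4] (vi) [ticket_escalated ∧ firmware_stale ∧ overheat → reseat_ram]. ⇒ new: reseat_ram.
Closure: {beep_code_3, boot_ok, cable_seated, fan_spinning, firmware_stale, gpu_fault, log_uploaded, network_up, overheat, power_on, psu_ok, replace_psu, reseat_ram, safe_mode, ticket_escalated} — 15 facts.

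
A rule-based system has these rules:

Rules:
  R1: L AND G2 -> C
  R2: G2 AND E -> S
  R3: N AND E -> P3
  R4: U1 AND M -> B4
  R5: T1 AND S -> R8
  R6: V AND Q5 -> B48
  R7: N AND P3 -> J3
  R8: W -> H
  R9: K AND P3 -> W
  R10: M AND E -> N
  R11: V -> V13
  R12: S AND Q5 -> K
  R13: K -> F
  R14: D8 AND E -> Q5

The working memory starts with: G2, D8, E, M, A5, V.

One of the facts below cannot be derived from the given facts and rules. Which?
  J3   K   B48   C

C

Round 1 fires R2, R10, R11, R14, giving S, N, V13, Q5.
Round 2 fires R3, R6, R12, giving P3, B48, K.
Round 3 fires R7, R9, R13, giving J3, W, F.
Round 4 fires R8, giving H.
Derived: B48 (round 2), J3 (round 3), K (round 2). C never appears in any round.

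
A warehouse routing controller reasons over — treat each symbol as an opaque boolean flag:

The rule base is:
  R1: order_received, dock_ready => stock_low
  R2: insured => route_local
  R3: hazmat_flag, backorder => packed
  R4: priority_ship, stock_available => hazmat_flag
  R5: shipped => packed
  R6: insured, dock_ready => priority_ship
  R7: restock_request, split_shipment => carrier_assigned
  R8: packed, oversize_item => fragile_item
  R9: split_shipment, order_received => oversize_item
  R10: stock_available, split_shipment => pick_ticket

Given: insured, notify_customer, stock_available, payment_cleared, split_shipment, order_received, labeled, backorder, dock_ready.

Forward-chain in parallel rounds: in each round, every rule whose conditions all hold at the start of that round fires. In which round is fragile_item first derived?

Round 1 fires R1, R2, R6, R9, R10, giving stock_low, route_local, priority_ship, oversize_item, pick_ticket.
Round 2 fires R4, giving hazmat_flag.
Round 3 fires R3, giving packed.
Round 4 fires R8, giving fragile_item.
fragile_item first appears in round 4.

4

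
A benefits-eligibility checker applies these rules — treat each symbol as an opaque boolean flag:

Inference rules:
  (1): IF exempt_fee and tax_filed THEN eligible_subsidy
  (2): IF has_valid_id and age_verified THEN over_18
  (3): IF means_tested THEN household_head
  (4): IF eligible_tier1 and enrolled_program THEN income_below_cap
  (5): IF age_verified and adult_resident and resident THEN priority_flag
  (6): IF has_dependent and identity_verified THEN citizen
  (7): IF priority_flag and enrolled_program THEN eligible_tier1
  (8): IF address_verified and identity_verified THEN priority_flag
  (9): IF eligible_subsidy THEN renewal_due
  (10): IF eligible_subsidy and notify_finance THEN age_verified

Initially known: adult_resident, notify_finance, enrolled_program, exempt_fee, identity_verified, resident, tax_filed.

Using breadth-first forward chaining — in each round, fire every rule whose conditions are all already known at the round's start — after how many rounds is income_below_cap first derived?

5

Round 1 — (1), derive eligible_subsidy.
Round 2 — (9), (10), derive renewal_due, age_verified.
Round 3 — (5), derive priority_flag.
Round 4 — (7), derive eligible_tier1.
Round 5 — (4), derive income_below_cap.
income_below_cap first appears in round 5.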